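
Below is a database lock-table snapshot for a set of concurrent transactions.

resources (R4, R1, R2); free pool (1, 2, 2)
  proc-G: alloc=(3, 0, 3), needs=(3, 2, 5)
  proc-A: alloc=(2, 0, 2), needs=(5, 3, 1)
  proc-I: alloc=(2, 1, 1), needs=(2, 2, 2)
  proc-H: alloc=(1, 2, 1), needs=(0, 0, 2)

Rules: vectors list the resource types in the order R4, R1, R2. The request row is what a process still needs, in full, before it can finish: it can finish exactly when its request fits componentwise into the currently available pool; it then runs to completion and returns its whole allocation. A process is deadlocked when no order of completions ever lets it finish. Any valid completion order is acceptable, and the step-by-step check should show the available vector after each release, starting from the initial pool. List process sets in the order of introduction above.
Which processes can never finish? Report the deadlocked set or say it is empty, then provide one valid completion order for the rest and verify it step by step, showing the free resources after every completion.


Deadlocked: proc-G and proc-A.
Key observation: after proc-H, proc-I the pool peaks at (4, 5, 4), and each blocked process is short somewhere: proc-G on R2; proc-A on R4.
The rest can finish in the order proc-H, proc-I. Check, step by step:
  pool = (1, 2, 2)
  proc-H: need (0, 0, 2) fits (1, 2, 2); releases (1, 2, 1), pool now (2, 4, 3)
  proc-I: need (2, 2, 2) fits (2, 4, 3); releases (2, 1, 1), pool now (4, 5, 4)
The stuck group stays short no matter what:
  proc-G still needs (3, 2, 5) but only (4, 5, 4) is free — short on R2
  proc-A still needs (5, 3, 1) but only (4, 5, 4) is free — short on R4


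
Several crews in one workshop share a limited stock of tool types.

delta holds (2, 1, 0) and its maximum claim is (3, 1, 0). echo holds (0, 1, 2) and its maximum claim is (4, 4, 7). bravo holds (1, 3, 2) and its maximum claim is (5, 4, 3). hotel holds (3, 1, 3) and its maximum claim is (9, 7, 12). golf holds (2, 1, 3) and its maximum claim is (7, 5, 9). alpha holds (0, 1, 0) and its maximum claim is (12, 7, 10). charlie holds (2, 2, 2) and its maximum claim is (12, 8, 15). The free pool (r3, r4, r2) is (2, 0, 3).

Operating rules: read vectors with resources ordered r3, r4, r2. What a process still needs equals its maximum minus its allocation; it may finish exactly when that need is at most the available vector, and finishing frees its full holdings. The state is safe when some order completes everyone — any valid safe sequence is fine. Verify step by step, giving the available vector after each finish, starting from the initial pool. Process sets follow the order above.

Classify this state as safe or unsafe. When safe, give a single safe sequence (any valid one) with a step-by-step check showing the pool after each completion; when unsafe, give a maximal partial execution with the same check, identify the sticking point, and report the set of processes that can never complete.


The state is SAFE; one workable sequence: delta, bravo, echo, golf, hotel, charlie, alpha.
Key observation: bravo marks the first exact bind of the order: its need (4, 1, 1) fits the free (4, 1, 3) with zero slack on a requested resource.
Check, step by step:
  pool = (2, 0, 3)
  run delta (needs (1, 0, 0), free (2, 0, 3)); after release of (2, 1, 0) the pool is (4, 1, 3)
  run bravo (needs (4, 1, 1), free (4, 1, 3)); after release of (1, 3, 2) the pool is (5, 4, 5)
  run echo (needs (4, 3, 5), free (5, 4, 5)); after release of (0, 1, 2) the pool is (5, 5, 7)
  run golf (needs (5, 4, 6), free (5, 5, 7)); after release of (2, 1, 3) the pool is (7, 6, 10)
  run hotel (needs (6, 6, 9), free (7, 6, 10)); after release of (3, 1, 3) the pool is (10, 7, 13)
  run charlie (needs (10, 6, 13), free (10, 7, 13)); after release of (2, 2, 2) the pool is (12, 9, 15)
  run alpha (needs (12, 6, 10), free (12, 9, 15)); after release of (0, 1, 0) the pool is (12, 10, 15)


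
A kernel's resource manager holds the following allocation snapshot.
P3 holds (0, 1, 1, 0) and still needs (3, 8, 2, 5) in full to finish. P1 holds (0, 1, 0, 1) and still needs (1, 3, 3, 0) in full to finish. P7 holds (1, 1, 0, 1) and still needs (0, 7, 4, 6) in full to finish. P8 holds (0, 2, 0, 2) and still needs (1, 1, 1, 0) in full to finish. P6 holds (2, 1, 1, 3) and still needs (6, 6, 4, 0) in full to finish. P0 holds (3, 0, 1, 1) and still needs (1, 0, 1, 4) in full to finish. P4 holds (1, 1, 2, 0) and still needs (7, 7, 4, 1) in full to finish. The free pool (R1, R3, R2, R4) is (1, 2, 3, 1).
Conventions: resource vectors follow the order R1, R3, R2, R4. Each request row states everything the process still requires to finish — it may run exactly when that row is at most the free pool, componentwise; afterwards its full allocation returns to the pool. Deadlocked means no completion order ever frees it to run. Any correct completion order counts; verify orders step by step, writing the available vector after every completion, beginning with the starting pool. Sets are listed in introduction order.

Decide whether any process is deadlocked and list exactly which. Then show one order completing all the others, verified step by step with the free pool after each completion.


The deadlocked set is P3, P7, P6 and P4.
Key observation: once P8, P1, P0 finish, the pool peaks at (4, 5, 4, 5) — and every remaining process still needs more R3 than that.
The rest can finish in the order P8, P1, P0. Walking it through:
  pool = (1, 2, 3, 1)
  P8 needs (1, 1, 1, 0) <= (1, 2, 3, 1) -> finishes; pool += (0, 2, 0, 2) = (1, 4, 3, 3)
  P1 needs (1, 3, 3, 0) <= (1, 4, 3, 3) -> finishes; pool += (0, 1, 0, 1) = (1, 5, 3, 4)
  P0 needs (1, 0, 1, 4) <= (1, 5, 3, 4) -> finishes; pool += (3, 0, 1, 1) = (4, 5, 4, 5)
The stuck group stays short no matter what:
  P3 still needs (3, 8, 2, 5) but only (4, 5, 4, 5) is free — short on R3
  P7 still needs (0, 7, 4, 6) but only (4, 5, 4, 5) is free — short on R3 and R4
  P6 still needs (6, 6, 4, 0) but only (4, 5, 4, 5) is free — short on R1 and R3
  P4 still needs (7, 7, 4, 1) but only (4, 5, 4, 5) is free — short on R1 and R3


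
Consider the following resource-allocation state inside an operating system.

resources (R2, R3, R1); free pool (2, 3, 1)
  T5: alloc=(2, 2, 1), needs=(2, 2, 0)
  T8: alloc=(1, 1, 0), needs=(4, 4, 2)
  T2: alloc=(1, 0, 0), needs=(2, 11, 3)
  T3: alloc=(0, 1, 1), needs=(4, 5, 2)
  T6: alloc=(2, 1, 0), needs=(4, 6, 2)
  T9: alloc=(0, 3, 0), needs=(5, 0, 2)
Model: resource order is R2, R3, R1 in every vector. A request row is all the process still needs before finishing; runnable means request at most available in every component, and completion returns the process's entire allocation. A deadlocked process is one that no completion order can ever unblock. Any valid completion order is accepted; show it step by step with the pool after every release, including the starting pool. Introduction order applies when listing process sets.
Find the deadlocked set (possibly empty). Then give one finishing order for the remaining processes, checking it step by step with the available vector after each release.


The deadlocked set is empty.
Key observation: T5 can run right away; the returned allocation unlocks the remaining processes in turn.
One completion order for the rest: T5, T8, T9, T6, T3, T2. Walking it through:
  pool = (2, 3, 1)
  run T5 (needs (2, 2, 0), free (2, 3, 1)); after release of (2, 2, 1) the pool is (4, 5, 2)
  run T8 (needs (4, 4, 2), free (4, 5, 2)); after release of (1, 1, 0) the pool is (5, 6, 2)
  run T9 (needs (5, 0, 2), free (5, 6, 2)); after release of (0, 3, 0) the pool is (5, 9, 2)
  run T6 (needs (4, 6, 2), free (5, 9, 2)); after release of (2, 1, 0) the pool is (7, 10, 2)
  run T3 (needs (4, 5, 2), free (7, 10, 2)); after release of (0, 1, 1) the pool is (7, 11, 3)
  run T2 (needs (2, 11, 3), free (7, 11, 3)); after release of (1, 0, 0) the pool is (8, 11, 3)


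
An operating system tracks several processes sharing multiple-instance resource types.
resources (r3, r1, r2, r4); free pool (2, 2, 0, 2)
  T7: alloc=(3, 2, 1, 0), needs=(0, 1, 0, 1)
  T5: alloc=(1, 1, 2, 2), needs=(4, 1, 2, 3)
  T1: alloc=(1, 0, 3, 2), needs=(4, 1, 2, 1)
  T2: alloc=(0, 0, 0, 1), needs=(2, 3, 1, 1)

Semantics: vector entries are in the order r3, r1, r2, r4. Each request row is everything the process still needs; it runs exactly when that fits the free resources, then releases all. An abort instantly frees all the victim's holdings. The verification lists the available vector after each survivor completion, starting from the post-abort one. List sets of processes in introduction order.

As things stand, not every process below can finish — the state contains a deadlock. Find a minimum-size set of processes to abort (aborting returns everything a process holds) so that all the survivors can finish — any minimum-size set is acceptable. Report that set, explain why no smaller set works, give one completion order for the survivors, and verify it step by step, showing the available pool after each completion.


Abort T1.
Key observation: aborting T1 returns (1, 0, 3, 2), and T5 — hopeless before — runs at step 2 with the returned capacity in the pool.
Why nothing smaller works: aborting no one leaves the state deadlocked as given.
Survivors finish in the order: T7, T5, T2. Check, step by step (pool after the aborts first):
  pool = (3, 2, 3, 4)
  run T7 (needs (0, 1, 0, 1), free (3, 2, 3, 4)); after release of (3, 2, 1, 0) the pool is (6, 4, 4, 4)
  run T5 (needs (4, 1, 2, 3), free (6, 4, 4, 4)); after release of (1, 1, 2, 2) the pool is (7, 5, 6, 6)
  run T2 (needs (2, 3, 1, 1), free (7, 5, 6, 6)); after release of (0, 0, 0, 1) the pool is (7, 5, 6, 7)


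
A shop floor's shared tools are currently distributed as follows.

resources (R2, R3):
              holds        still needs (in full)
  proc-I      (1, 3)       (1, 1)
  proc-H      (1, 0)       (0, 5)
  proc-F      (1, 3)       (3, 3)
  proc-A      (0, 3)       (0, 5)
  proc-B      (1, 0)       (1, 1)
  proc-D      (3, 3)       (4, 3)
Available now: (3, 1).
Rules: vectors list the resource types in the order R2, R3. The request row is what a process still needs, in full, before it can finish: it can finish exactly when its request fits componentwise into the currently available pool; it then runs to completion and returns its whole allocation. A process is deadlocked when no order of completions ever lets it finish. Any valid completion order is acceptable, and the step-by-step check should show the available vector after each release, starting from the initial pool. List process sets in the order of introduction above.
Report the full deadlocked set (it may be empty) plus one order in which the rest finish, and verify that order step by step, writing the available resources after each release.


No process is deadlocked.
Key observation: proc-I can run right away; the returned allocation unlocks the remaining processes in turn.
One completion order for the rest: proc-I, proc-D, proc-A, proc-F, proc-B, proc-H. Step-by-step check:
  pool = (3, 1)
  run proc-I (needs (1, 1), free (3, 1)); after release of (1, 3) the pool is (4, 4)
  run proc-D (needs (4, 3), free (4, 4)); after release of (3, 3) the pool is (7, 7)
  run proc-A (needs (0, 5), free (7, 7)); after release of (0, 3) the pool is (7, 10)
  run proc-F (needs (3, 3), free (7, 10)); after release of (1, 3) the pool is (8, 13)
  run proc-B (needs (1, 1), free (8, 13)); after release of (1, 0) the pool is (9, 13)
  run proc-H (needs (0, 5), free (9, 13)); after release of (1, 0) the pool is (10, 13)


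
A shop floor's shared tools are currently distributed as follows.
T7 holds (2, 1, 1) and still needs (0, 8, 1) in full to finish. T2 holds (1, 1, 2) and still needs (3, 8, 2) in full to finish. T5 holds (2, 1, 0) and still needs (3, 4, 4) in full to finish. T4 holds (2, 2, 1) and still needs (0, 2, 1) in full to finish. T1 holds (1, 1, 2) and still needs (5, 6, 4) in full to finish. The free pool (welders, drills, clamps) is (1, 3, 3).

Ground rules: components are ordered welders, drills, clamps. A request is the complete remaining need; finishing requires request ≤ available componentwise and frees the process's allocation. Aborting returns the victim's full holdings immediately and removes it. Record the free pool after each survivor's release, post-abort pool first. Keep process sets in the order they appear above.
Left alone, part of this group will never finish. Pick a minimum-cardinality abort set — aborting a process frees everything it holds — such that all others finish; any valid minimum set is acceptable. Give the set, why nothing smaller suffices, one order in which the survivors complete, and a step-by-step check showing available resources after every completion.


The answer: abort T7.
Key observation: the returned (2, 1, 1) from T7 is what brings T2 — unrunnable before, under any order — into play at step 4.
No smaller set exists: with zero aborts the deadlock remains.
One survivor order: T4, T5, T1, T2. Check, step by step (post-abort pool first):
  pool = (3, 4, 4)
  T4: need (0, 2, 1) fits (3, 4, 4); releases (2, 2, 1), pool now (5, 6, 5)
  T5: need (3, 4, 4) fits (5, 6, 5); releases (2, 1, 0), pool now (7, 7, 5)
  T1: need (5, 6, 4) fits (7, 7, 5); releases (1, 1, 2), pool now (8, 8, 7)
  T2: need (3, 8, 2) fits (8, 8, 7); releases (1, 1, 2), pool now (9, 9, 9)


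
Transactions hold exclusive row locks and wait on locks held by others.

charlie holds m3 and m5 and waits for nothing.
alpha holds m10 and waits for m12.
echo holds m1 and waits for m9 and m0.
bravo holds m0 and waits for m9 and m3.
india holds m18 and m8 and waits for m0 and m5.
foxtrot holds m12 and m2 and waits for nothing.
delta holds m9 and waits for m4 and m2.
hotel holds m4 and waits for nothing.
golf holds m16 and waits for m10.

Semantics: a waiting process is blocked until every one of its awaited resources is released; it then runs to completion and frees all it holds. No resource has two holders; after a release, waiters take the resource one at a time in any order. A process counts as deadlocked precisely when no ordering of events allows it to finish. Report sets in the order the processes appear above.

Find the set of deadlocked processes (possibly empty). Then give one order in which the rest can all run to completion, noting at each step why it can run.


No process is deadlocked.
Key observation: the wait graph is acyclic; completion cascades from the unblocked processes through everyone else.
One completion order for the rest: charlie, foxtrot, hotel, alpha, delta, bravo, echo, india, golf.
Verifying each step:
  run charlie (it waits on nothing); releases m3 and m5
  run foxtrot (it waits on nothing); releases m12 and m2
  run hotel (it waits on nothing); releases m4
  alpha: everything it awaited (m12) is free; runs, freeing m10
  delta: everything it awaited (m4 and m2) is free; runs, freeing m9
  bravo: everything it awaited (m9 and m3) is free; runs, freeing m0
  echo: everything it awaited (m9 and m0) is free; runs, freeing m1
  india: everything it awaited (m0 and m5) is free; runs, freeing m18 and m8
  golf: everything it awaited (m10) is free; runs, freeing m16


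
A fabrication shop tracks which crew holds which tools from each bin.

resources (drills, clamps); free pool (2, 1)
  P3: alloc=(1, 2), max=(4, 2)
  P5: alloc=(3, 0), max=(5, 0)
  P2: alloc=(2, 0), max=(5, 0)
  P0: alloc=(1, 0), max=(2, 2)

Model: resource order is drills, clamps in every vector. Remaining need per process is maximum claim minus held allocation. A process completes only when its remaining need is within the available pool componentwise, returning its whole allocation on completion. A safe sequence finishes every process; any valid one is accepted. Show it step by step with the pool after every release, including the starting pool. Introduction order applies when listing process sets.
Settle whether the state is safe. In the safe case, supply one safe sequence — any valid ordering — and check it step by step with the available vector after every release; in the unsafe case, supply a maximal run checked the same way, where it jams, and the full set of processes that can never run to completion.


SAFE. One safe sequence: P5, P2, P3, P0.
Key observation: P5 marks the first exact bind of the order: its need (2, 0) fits the free (2, 1) with zero slack on a requested resource.
Check, step by step:
  pool = (2, 1)
  P5: need (2, 0) fits (2, 1); releases (3, 0), pool now (5, 1)
  P2: need (3, 0) fits (5, 1); releases (2, 0), pool now (7, 1)
  P3: need (3, 0) fits (7, 1); releases (1, 2), pool now (8, 3)
  P0: need (1, 2) fits (8, 3); releases (1, 0), pool now (9, 3)


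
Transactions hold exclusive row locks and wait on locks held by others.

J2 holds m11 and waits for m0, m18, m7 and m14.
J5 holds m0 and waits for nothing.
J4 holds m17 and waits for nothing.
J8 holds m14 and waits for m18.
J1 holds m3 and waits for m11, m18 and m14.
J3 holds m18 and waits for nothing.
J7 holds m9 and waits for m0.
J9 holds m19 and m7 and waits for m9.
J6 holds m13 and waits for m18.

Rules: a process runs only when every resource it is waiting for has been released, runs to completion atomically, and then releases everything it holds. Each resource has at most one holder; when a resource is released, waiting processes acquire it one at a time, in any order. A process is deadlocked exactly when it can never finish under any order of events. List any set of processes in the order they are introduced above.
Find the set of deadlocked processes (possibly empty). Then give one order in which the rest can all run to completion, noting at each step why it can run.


The deadlocked set is empty.
Key observation: although several processes wait, no cycle exists — each chain bottoms out at a free runner.
The rest can finish in the order J3, J5, J7, J8, J9, J2, J1, J4, J6.
Verifying each step:
  run J3 (it waits on nothing); releases m18
  run J5 (it waits on nothing); releases m0
  run J7 (all its waits — m0 — are resolved); releases m9
  run J8 (all its waits — m18 — are resolved); releases m14
  run J9 (all its waits — m9 — are resolved); releases m19 and m7
  run J2 (all its waits — m0, m18, m7 and m14 — are resolved); releases m11
  run J1 (all its waits — m11, m18 and m14 — are resolved); releases m3
  run J4 (it waits on nothing); releases m17
  run J6 (all its waits — m18 — are resolved); releases m13


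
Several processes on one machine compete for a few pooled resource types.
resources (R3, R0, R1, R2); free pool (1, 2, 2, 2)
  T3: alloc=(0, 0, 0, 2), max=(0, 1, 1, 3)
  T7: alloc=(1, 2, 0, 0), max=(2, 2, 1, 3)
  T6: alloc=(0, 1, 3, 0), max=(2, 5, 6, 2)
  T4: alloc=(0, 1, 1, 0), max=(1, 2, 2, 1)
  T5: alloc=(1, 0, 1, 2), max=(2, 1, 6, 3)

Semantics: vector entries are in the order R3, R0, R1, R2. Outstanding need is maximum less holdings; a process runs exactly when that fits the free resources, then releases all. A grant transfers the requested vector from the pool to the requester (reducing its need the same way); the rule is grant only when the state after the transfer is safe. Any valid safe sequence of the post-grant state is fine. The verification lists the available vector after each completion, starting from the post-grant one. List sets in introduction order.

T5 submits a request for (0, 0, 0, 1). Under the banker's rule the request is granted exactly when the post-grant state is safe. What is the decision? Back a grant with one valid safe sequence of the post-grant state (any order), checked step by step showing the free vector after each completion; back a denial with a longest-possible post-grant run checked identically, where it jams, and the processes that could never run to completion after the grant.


GRANT — the state after the grant stays safe, e.g. via T3, T4, T7, T6, T5.
Key observation: with (1, 2, 2, 1) left after the transfer, T3 can run at once — the state stays safe.
Step-by-step check of the post-grant state:
  pool = (1, 2, 2, 1)
  run T3 (needs (0, 1, 1, 1), free (1, 2, 2, 1)); after release of (0, 0, 0, 2) the pool is (1, 2, 2, 3)
  run T4 (needs (1, 1, 1, 1), free (1, 2, 2, 3)); after release of (0, 1, 1, 0) the pool is (1, 3, 3, 3)
  run T7 (needs (1, 0, 1, 3), free (1, 3, 3, 3)); after release of (1, 2, 0, 0) the pool is (2, 5, 3, 3)
  run T6 (needs (2, 4, 3, 2), free (2, 5, 3, 3)); after release of (0, 1, 3, 0) the pool is (2, 6, 6, 3)
  run T5 (needs (1, 1, 5, 0), free (2, 6, 6, 3)); after release of (1, 0, 1, 3) the pool is (3, 6, 7, 6)


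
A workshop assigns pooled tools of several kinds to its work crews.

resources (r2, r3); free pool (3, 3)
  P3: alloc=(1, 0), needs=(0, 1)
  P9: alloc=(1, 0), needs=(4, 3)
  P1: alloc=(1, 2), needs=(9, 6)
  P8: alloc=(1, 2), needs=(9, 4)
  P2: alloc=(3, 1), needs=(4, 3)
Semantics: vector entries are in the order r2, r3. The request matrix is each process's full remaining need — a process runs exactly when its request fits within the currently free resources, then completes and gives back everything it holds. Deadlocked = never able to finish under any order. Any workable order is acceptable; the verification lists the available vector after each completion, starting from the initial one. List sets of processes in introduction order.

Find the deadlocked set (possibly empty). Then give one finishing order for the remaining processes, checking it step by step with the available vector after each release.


The deadlocked set is P1 and P8.
Key observation: P3, P2, P9 can finish, but then (8, 4) is all there is, and the blocked group's r2 demands exceed it.
A valid finishing order for the others: P3, P2, P9. Walking it through:
  pool = (3, 3)
  P3 needs (0, 1) <= (3, 3) -> finishes; pool += (1, 0) = (4, 3)
  P2 needs (4, 3) <= (4, 3) -> finishes; pool += (3, 1) = (7, 4)
  P9 needs (4, 3) <= (7, 4) -> finishes; pool += (1, 0) = (8, 4)
None of the blocked processes ever fits:
  blocked: P1 wants (9, 6), pool (8, 4) — not enough r2 and r3
  blocked: P8 wants (9, 4), pool (8, 4) — not enough r2


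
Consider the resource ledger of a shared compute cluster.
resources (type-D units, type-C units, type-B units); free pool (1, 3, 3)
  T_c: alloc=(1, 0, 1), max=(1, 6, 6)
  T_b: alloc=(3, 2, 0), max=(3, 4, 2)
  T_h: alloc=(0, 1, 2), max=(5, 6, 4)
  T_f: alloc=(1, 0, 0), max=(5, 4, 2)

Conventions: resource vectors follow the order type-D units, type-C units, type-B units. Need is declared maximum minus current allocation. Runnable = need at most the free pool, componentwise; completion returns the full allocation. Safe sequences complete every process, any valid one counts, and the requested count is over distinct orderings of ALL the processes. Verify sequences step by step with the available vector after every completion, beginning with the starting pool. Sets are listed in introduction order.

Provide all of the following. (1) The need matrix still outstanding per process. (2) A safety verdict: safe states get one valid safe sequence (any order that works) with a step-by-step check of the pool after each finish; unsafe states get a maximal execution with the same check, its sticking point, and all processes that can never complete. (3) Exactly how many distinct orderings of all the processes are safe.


(1) Need matrix, components ordered type-D units, type-C units, type-B units:
  T_c: (0, 6, 5)
  T_b: (0, 2, 2)
  T_h: (5, 5, 2)
  T_f: (4, 4, 2)
(2) The state is SAFE; one workable sequence: T_b, T_f, T_h, T_c.
Key observation: the first exact fit in this order is T_f — it needs (4, 4, 2) with (4, 5, 3) free, meeting a requested resource to the last unit.
Step-by-step check:
  pool = (1, 3, 3)
  run T_b (needs (0, 2, 2), free (1, 3, 3)); after release of (3, 2, 0) the pool is (4, 5, 3)
  run T_f (needs (4, 4, 2), free (4, 5, 3)); after release of (1, 0, 0) the pool is (5, 5, 3)
  run T_h (needs (5, 5, 2), free (5, 5, 3)); after release of (0, 1, 2) the pool is (5, 6, 5)
  run T_c (needs (0, 6, 5), free (5, 6, 5)); after release of (1, 0, 1) the pool is (6, 6, 6)
(3) Precisely 1 of the possible complete orderings is a safe sequence.


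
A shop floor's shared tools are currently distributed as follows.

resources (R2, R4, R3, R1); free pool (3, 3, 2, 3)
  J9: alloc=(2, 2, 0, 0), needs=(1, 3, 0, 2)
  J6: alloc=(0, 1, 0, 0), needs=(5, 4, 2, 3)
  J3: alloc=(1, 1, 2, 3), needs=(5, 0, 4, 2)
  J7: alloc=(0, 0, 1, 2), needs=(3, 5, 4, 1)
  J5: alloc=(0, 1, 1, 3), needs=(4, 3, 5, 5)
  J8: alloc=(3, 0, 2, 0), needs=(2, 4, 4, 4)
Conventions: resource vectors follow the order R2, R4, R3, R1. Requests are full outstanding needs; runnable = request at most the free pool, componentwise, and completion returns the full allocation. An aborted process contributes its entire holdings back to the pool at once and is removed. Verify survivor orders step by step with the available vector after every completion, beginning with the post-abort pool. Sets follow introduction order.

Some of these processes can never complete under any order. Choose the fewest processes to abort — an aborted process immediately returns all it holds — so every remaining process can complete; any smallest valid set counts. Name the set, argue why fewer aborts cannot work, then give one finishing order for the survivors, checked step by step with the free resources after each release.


Abort J3.
Key observation: the returned (1, 1, 2, 3) from J3 is what brings J7 — unrunnable before, under any order — into play at step 2.
No smaller set exists: with zero aborts the deadlock remains.
One survivor order: J9, J7, J5, J8, J6. Step-by-step check (post-abort pool first):
  pool = (4, 4, 4, 6)
  run J9 (needs (1, 3, 0, 2), free (4, 4, 4, 6)); after release of (2, 2, 0, 0) the pool is (6, 6, 4, 6)
  run J7 (needs (3, 5, 4, 1), free (6, 6, 4, 6)); after release of (0, 0, 1, 2) the pool is (6, 6, 5, 8)
  run J5 (needs (4, 3, 5, 5), free (6, 6, 5, 8)); after release of (0, 1, 1, 3) the pool is (6, 7, 6, 11)
  run J8 (needs (2, 4, 4, 4), free (6, 7, 6, 11)); after release of (3, 0, 2, 0) the pool is (9, 7, 8, 11)
  run J6 (needs (5, 4, 2, 3), free (9, 7, 8, 11)); after release of (0, 1, 0, 0) the pool is (9, 8, 8, 11)


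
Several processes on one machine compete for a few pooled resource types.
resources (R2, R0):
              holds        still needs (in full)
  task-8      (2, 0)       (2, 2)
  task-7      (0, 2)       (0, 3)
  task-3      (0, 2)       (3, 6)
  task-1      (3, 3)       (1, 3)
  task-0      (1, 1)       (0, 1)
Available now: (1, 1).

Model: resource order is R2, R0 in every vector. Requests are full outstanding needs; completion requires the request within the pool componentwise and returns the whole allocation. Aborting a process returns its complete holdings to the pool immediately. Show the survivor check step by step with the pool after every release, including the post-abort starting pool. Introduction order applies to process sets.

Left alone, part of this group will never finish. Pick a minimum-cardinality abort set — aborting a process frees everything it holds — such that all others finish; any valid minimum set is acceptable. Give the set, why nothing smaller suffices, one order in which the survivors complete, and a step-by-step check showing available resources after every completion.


The answer: abort task-7.
Key observation: aborting task-7 returns (0, 2), and task-1 — hopeless before — runs at step 1 with the returned capacity in the pool.
Why nothing smaller works: aborting no one leaves the state deadlocked as given.
Survivors finish in the order: task-1, task-8, task-3, task-0. Check, step by step (pool after the aborts first):
  pool = (1, 3)
  task-1: need (1, 3) fits (1, 3); releases (3, 3), pool now (4, 6)
  task-8: need (2, 2) fits (4, 6); releases (2, 0), pool now (6, 6)
  task-3: need (3, 6) fits (6, 6); releases (0, 2), pool now (6, 8)
  task-0: need (0, 1) fits (6, 8); releases (1, 1), pool now (7, 9)


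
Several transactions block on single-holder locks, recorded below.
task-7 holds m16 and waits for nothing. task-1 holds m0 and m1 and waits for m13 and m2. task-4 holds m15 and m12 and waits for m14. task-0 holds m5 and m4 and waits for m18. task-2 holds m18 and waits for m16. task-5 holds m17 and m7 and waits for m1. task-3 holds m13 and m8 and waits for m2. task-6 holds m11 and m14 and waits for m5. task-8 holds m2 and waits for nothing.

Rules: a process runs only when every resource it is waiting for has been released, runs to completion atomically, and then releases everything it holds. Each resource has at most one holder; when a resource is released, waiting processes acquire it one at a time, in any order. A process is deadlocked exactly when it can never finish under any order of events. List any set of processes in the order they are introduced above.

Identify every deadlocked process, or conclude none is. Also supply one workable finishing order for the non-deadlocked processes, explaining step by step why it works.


No process is deadlocked.
Key observation: the wait graph is acyclic; completion cascades from the unblocked processes through everyone else.
One completion order for the rest: task-7, task-2, task-8, task-0, task-3, task-6, task-4, task-1, task-5.
Step-by-step check:
  task-7: no waits; runs immediately, freeing m16
  task-2: everything it awaited (m16) is free; runs, freeing m18
  task-8: no waits; runs immediately, freeing m2
  task-0: everything it awaited (m18) is free; runs, freeing m5 and m4
  task-3: everything it awaited (m2) is free; runs, freeing m13 and m8
  task-6: everything it awaited (m5) is free; runs, freeing m11 and m14
  task-4: everything it awaited (m14) is free; runs, freeing m15 and m12
  task-1: everything it awaited (m13 and m2) is free; runs, freeing m0 and m1
  task-5: everything it awaited (m1) is free; runs, freeing m17 and m7


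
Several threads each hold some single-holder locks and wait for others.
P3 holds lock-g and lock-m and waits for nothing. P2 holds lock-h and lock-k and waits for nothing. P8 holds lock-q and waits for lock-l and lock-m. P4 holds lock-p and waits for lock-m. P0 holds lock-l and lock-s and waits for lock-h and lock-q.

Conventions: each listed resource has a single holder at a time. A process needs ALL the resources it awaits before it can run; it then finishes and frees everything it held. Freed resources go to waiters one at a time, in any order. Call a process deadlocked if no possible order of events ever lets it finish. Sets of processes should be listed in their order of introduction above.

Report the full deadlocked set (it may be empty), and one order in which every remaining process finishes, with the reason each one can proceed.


Deadlocked: P8 and P0.
Key observation: the waits loop around P8 -> P0 -> P8 with no way out; no other process is dragged down with it.
A valid finishing order for the others: P2, P3, P4.
Walking it through:
  P2 waits on nothing -> runs at once and releases lock-h and lock-k
  P3 waits on nothing -> runs at once and releases lock-g and lock-m
  P4 waits on lock-m — all released -> runs and releases lock-p


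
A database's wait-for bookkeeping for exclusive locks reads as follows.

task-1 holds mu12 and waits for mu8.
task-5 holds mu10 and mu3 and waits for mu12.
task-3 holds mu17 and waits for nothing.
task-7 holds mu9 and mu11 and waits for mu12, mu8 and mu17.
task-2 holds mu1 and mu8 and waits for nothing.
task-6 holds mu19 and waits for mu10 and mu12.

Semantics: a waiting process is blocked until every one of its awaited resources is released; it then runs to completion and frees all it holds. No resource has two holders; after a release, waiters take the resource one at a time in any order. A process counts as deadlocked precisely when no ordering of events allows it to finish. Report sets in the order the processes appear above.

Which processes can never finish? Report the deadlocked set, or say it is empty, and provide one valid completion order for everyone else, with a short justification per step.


No process is deadlocked.
Key observation: no waiting chain loops back on itself — every chain ends at a process that waits on nothing, so everyone eventually runs.
A valid finishing order for the others: task-2, task-1, task-3, task-7, task-5, task-6.
Step-by-step check:
  task-2: no waits; runs immediately, freeing mu1 and mu8
  task-1: everything it awaited (mu8) is free; runs, freeing mu12
  task-3: no waits; runs immediately, freeing mu17
  task-7: everything it awaited (mu12, mu8 and mu17) is free; runs, freeing mu9 and mu11
  task-5: everything it awaited (mu12) is free; runs, freeing mu10 and mu3
  task-6: everything it awaited (mu10 and mu12) is free; runs, freeing mu19


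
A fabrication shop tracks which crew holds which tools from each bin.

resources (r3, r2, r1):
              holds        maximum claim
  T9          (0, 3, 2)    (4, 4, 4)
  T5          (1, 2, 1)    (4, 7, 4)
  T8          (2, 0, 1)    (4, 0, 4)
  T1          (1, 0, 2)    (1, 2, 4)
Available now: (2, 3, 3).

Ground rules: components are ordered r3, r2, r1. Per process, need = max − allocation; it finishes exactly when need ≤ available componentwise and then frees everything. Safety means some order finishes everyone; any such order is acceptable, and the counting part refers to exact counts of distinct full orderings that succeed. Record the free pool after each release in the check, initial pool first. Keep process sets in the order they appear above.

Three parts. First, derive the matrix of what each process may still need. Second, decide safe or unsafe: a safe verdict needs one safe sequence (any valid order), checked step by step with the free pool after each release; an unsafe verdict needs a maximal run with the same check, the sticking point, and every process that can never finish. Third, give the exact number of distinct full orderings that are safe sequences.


(1) Need matrix, components ordered r3, r2, r1:
  T9: (4, 1, 2)
  T5: (3, 5, 3)
  T8: (2, 0, 3)
  T1: (0, 2, 2)
(2) SAFE — a valid safe sequence is T1, T8, T9, T5.
Key observation: no step in this order meets a requested resource exactly; the smallest headroom is 1, first reached at T1 (need (0, 2, 2), pool (2, 3, 3)).
Check, step by step:
  pool = (2, 3, 3)
  run T1 (needs (0, 2, 2), free (2, 3, 3)); after release of (1, 0, 2) the pool is (3, 3, 5)
  run T8 (needs (2, 0, 3), free (3, 3, 5)); after release of (2, 0, 1) the pool is (5, 3, 6)
  run T9 (needs (4, 1, 2), free (5, 3, 6)); after release of (0, 3, 2) the pool is (5, 6, 8)
  run T5 (needs (3, 5, 3), free (5, 6, 8)); after release of (1, 2, 1) the pool is (6, 8, 9)
(3) The exact count: 4 of the possible complete orderings are safe sequences.


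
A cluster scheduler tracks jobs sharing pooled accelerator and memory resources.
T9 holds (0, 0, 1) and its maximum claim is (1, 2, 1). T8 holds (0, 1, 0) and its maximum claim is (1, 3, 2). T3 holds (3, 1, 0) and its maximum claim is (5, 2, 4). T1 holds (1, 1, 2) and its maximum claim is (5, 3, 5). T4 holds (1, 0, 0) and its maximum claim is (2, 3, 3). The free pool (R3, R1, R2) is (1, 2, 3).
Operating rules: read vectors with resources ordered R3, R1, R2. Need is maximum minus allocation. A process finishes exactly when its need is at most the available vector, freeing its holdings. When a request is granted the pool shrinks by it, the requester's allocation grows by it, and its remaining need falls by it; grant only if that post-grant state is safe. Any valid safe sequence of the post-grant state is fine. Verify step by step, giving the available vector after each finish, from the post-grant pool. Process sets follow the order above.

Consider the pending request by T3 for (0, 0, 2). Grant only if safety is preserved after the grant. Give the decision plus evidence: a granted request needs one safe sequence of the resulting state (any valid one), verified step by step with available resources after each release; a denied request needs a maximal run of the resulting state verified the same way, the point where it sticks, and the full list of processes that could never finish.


DENY — the pretend-granted state is unsafe.
Key observation: after T9, T8 the pool peaks at (1, 3, 2), and each blocked process is short somewhere: T3 on R3; T1 on R3, R2; T4 on R2.
After a pretend grant, a maximal execution: T9, T8 — then nothing else fits. Verifying each step:
  pool = (1, 2, 1)
  T9 needs (1, 2, 0) <= (1, 2, 1) -> finishes; pool += (0, 0, 1) = (1, 2, 2)
  T8 needs (1, 2, 2) <= (1, 2, 2) -> finishes; pool += (0, 1, 0) = (1, 3, 2)
  T3 still needs (2, 1, 2) but only (1, 3, 2) is free — short on R3
  T1 still needs (4, 2, 3) but only (1, 3, 2) is free — short on R3 and R2
  T4 still needs (1, 3, 3) but only (1, 3, 2) is free — short on R2
Processes that could never finish after the grant: T3, T1 and T4.


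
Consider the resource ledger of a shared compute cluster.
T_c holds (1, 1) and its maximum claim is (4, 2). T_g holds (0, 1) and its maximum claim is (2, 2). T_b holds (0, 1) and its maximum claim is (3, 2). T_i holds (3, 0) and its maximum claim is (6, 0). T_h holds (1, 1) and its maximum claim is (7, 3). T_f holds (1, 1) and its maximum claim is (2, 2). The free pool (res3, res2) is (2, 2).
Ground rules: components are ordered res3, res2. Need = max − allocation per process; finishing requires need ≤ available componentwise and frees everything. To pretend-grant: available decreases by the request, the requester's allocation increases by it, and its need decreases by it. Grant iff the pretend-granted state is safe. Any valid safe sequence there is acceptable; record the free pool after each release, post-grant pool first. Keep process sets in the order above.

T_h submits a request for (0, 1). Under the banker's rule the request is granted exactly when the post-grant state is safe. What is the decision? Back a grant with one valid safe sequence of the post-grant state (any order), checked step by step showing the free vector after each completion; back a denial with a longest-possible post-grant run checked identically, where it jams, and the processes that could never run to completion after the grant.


GRANT. The post-grant state is safe; one safe sequence: T_f, T_i, T_b, T_c, T_g, T_h.
Key observation: the transfer keeps a workable pool ((2, 1)); T_f starts the safe sequence.
Step-by-step check of the post-grant state:
  pool = (2, 1)
  T_f needs (1, 1) <= (2, 1) -> finishes; pool += (1, 1) = (3, 2)
  T_i needs (3, 0) <= (3, 2) -> finishes; pool += (3, 0) = (6, 2)
  T_b needs (3, 1) <= (6, 2) -> finishes; pool += (0, 1) = (6, 3)
  T_c needs (3, 1) <= (6, 3) -> finishes; pool += (1, 1) = (7, 4)
  T_g needs (2, 1) <= (7, 4) -> finishes; pool += (0, 1) = (7, 5)
  T_h needs (6, 1) <= (7, 5) -> finishes; pool += (1, 2) = (8, 7)


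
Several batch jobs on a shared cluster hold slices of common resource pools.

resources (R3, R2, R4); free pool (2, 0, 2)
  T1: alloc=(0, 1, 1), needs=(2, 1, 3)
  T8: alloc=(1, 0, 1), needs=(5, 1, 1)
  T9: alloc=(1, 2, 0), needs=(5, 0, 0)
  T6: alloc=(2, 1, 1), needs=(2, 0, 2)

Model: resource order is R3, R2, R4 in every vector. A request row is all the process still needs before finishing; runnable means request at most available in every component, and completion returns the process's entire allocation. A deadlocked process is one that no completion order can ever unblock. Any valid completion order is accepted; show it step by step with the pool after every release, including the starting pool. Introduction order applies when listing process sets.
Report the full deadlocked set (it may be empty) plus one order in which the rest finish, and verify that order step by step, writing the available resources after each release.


Deadlocked set: T8 and T9.
Key observation: T6, T1 can finish, but then (4, 2, 4) is all there is, and the blocked group's R3 demands exceed it.
A valid finishing order for the others: T6, T1. Check, step by step:
  pool = (2, 0, 2)
  T6 needs (2, 0, 2) <= (2, 0, 2) -> finishes; pool += (2, 1, 1) = (4, 1, 3)
  T1 needs (2, 1, 3) <= (4, 1, 3) -> finishes; pool += (0, 1, 1) = (4, 2, 4)
The blocked processes can never fit:
  T8 still needs (5, 1, 1) but only (4, 2, 4) is free — short on R3
  T9 still needs (5, 0, 0) but only (4, 2, 4) is free — short on R3


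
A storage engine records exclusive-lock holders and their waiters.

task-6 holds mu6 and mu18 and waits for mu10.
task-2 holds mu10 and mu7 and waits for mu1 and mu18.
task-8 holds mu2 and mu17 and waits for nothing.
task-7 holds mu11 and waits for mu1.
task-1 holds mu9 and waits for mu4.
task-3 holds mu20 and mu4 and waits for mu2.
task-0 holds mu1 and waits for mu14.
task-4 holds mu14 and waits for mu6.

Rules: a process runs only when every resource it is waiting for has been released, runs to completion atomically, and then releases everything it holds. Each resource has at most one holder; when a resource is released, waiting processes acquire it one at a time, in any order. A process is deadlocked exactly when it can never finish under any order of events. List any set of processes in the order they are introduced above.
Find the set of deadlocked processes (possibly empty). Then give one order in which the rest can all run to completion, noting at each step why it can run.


Deadlocked: task-6, task-2, task-7, task-0 and task-4.
Key observation: nobody on the ring task-6 -> task-2 -> task-6 can start until another member finishes, which never happens; task-0 and task-4 are caught in further circular waits and task-7 waits into the deadlock from upstream.
One completion order for the rest: task-8, task-3, task-1.
Walking it through:
  task-8 waits on nothing -> runs at once and releases mu2 and mu17
  task-3 waits on mu2 — all released -> runs and releases mu20 and mu4
  task-1 waits on mu4 — all released -> runs and releases mu9
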